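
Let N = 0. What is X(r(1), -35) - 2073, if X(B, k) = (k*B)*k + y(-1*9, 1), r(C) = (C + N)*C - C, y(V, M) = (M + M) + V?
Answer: -2080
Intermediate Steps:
y(V, M) = V + 2*M (y(V, M) = 2*M + V = V + 2*M)
r(C) = C**2 - C (r(C) = (C + 0)*C - C = C*C - C = C**2 - C)
X(B, k) = -7 + B*k**2 (X(B, k) = (k*B)*k + (-1*9 + 2*1) = (B*k)*k + (-9 + 2) = B*k**2 - 7 = -7 + B*k**2)
X(r(1), -35) - 2073 = (-7 + (1*(-1 + 1))*(-35)**2) - 2073 = (-7 + (1*0)*1225) - 2073 = (-7 + 0*1225) - 2073 = (-7 + 0) - 2073 = -7 - 2073 = -2080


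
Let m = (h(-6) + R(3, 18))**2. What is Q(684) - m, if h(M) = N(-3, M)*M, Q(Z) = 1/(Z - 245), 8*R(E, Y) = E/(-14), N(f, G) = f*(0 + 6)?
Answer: -64199632367/5506816 ≈ -11658.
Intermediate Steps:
N(f, G) = 6*f (N(f, G) = f*6 = 6*f)
R(E, Y) = -E/112 (R(E, Y) = (E/(-14))/8 = (E*(-1/14))/8 = (-E/14)/8 = -E/112)
Q(Z) = 1/(-245 + Z)
h(M) = -18*M (h(M) = (6*(-3))*M = -18*M)
m = 146240649/12544 (m = (-18*(-6) - 1/112*3)**2 = (108 - 3/112)**2 = (12093/112)**2 = 146240649/12544 ≈ 11658.)
Q(684) - m = 1/(-245 + 684) - 1*146240649/12544 = 1/439 - 146240649/12544 = -64199632367/5506816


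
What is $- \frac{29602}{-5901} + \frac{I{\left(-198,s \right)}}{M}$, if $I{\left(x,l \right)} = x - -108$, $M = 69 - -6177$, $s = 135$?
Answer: $\frac{10242389}{2047647} \approx 5.002$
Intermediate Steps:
$M = 6246$ ($M = 69 + 6177 = 6246$)
$I{\left(x,l \right)} = 108 + x$ ($I{\left(x,l \right)} = x + 108 = 108 + x$)
$- \frac{29602}{-5901} + \frac{I{\left(-198,s \right)}}{M} = - \frac{29602}{-5901} + \frac{108 - 198}{6246} = \left(-29602\right) \left(- \frac{1}{5901}\right) - \frac{5}{347} = \frac{29602}{5901} - \frac{5}{347} = \frac{10242389}{2047647}$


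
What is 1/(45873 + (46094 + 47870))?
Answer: 1/139837 ≈ 7.1512e-6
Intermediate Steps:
1/(45873 + (46094 + 47870)) = 1/(45873 + 93964) = 1/139837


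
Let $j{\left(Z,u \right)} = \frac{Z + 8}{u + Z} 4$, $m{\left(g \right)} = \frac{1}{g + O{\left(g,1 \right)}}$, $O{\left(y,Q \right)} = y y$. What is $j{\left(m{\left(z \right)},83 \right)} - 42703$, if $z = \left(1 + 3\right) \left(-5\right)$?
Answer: $- \frac{1346883159}{31541} \approx -42703.0$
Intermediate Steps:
$O{\left(y,Q \right)} = y^{2}$
$z = -20$ ($z = 4 \left(-5\right) = -20$)
$m{\left(g \right)} = \frac{1}{g + g^{2}}$
$j{\left(Z,u \right)} = \frac{4 \left(8 + Z\right)}{Z + u}$ ($j{\left(Z,u \right)} = \frac{8 + Z}{Z + u} 4 = \frac{4 \left(8 + Z\right)}{Z + u}$)
$j{\left(m{\left(z \right)},83 \right)} - 42703 = \frac{4 \left(8 + \frac{1}{\left(-20\right) \left(1 - 20\right)}\right)}{\frac{1}{\left(-20\right) \left(1 - 20\right)} + 83} - 42703 = \frac{4 \left(8 - \frac{1}{20 \left(-19\right)}\right)}{- \frac{1}{20 \left(-19\right)} + 83} - 42703 = \frac{4 \left(8 - - \frac{1}{380}\right)}{\left(- \frac{1}{20}\right) \left(- \frac{1}{19}\right) + 83} - 42703 = \frac{4 \left(8 + \frac{1}{380}\right)}{\frac{1}{380} + 83} - 42703 = 4 \frac{1}{\frac{31541}{380}} \cdot \frac{3041}{380} - 42703 = 4 \cdot \frac{380}{31541} \cdot \frac{3041}{380} - 42703 = \frac{12164}{31541} - 42703 = - \frac{1346883159}{31541}$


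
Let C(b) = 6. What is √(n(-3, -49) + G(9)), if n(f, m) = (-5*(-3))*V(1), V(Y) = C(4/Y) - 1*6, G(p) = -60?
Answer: 2*I*√15 ≈ 7.746*I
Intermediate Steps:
V(Y) = 0 (V(Y) = 6 - 1*6 = 6 - 6 = 0)
n(f, m) = 0 (n(f, m) = -5*(-3)*0 = 15*0 = 0)
√(n(-3, -49) + G(9)) = √(0 - 60) = √(-60) = 2*I*√15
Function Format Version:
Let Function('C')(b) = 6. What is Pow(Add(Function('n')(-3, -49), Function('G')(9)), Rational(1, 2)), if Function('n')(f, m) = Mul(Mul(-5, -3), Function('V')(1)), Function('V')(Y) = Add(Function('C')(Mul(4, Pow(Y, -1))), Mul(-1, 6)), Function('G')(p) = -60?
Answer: Mul(2, I, Pow(15, Rational(1, 2))) ≈ Mul(7.7460, I)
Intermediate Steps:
Function('V')(Y) = 0 (Function('V')(Y) = Add(6, Mul(-1, 6)) = Add(6, -6) = 0)
Function('n')(f, m) = 0 (Function('n')(f, m) = Mul(Mul(-5, -3), 0) = Mul(15, 0) = 0)
Pow(Add(Function('n')(-3, -49), Function('G')(9)), Rational(1, 2)) = Pow(Add(0, -60), Rational(1, 2)) = Pow(-60, Rational(1, 2)) = Mul(2, I, Pow(15, Rational(1, 2)))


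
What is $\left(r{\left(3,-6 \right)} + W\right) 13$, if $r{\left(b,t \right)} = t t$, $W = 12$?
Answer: $624$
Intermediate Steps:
$r{\left(b,t \right)} = t^{2}$
$\left(r{\left(3,-6 \right)} + W\right) 13 = \left(\left(-6\right)^{2} + 12\right) 13 = \left(36 + 12\right) 13 = 48 \cdot 13 = 624$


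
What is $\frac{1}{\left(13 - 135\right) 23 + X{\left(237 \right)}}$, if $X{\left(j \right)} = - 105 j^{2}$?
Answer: $- \frac{1}{5900551} \approx -1.6948 \cdot 10^{-7}$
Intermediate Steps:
$\frac{1}{\left(13 - 135\right) 23 + X{\left(237 \right)}} = \frac{1}{\left(13 - 135\right) 23 - 105 \cdot 237^{2}} = \frac{1}{\left(-122\right) 23 - 5897745} = \frac{1}{-2806 - 5897745} = \frac{1}{-5900551} = - \frac{1}{5900551}$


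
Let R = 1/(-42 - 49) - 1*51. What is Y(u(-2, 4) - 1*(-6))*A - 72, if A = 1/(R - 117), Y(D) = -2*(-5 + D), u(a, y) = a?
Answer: -1100990/15289 ≈ -72.012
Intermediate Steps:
Y(D) = 10 - 2*D
R = -4642/91 (R = 1/(-91) - 51 = -1/91 - 51 = -4642/91 ≈ -51.011)
A = -91/15289 (A = 1/(-4642/91 - 117) = 1/(-15289/91) = -91/15289 ≈ -0.0059520)
Y(u(-2, 4) - 1*(-6))*A - 72 = (10 - 2*(-2 - 1*(-6)))*(-91/15289) - 72 = (10 - 2*(-2 + 6))*(-91/15289) - 72 = (10 - 2*4)*(-91/15289) - 72 = (10 - 8)*(-91/15289) - 72 = 2*(-91/15289) - 72 = -182/15289 - 72 = -1100990/15289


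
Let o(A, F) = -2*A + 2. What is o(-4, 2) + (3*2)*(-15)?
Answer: -80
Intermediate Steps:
o(A, F) = 2 - 2*A
o(-4, 2) + (3*2)*(-15) = (2 - 2*(-4)) + (3*2)*(-15) = (2 + 8) + 6*(-15) = 10 - 90 = -80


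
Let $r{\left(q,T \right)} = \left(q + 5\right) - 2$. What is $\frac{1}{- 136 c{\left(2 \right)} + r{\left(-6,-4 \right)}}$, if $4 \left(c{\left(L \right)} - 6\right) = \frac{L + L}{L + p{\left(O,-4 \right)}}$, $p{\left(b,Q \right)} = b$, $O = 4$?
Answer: $- \frac{3}{2525} \approx -0.0011881$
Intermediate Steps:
$c{\left(L \right)} = 6 + \frac{L}{2 \left(4 + L\right)}$ ($c{\left(L \right)} = 6 + \frac{\left(L + L\right) \frac{1}{L + 4}}{4} = 6 + \frac{2 L \frac{1}{4 + L}}{4} = 6 + \frac{L}{2 \left(4 + L\right)}$)
$r{\left(q,T \right)} = 3 + q$ ($r{\left(q,T \right)} = \left(5 + q\right) - 2 = 3 + q$)
$\frac{1}{- 136 c{\left(2 \right)} + r{\left(-6,-4 \right)}} = \frac{1}{- 136 \frac{48 + 13 \cdot 2}{2 \left(4 + 2\right)} + \left(3 - 6\right)} = \frac{1}{- 136 \frac{48 + 26}{2 \cdot 6} - 3} = \frac{1}{- 136 \cdot \frac{1}{2} \cdot \frac{1}{6} \cdot 74 - 3} = \frac{1}{\left(-136\right) \frac{37}{6} - 3} = \frac{1}{- \frac{2516}{3} - 3} = \frac{1}{- \frac{2525}{3}} = - \frac{3}{2525}$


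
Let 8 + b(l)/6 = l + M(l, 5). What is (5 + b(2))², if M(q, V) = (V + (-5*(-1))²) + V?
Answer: 32041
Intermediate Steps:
M(q, V) = 25 + 2*V (M(q, V) = (V + 5²) + V = (V + 25) + V = (25 + V) + V = 25 + 2*V)
b(l) = 162 + 6*l (b(l) = -48 + 6*(l + (25 + 2*5)) = -48 + 6*(l + (25 + 10)) = -48 + 6*(l + 35) = -48 + 6*(35 + l) = -48 + (210 + 6*l) = 162 + 6*l)
(5 + b(2))² = (5 + (162 + 6*2))² = (5 + (162 + 12))² = (5 + 174)² = 179² = 32041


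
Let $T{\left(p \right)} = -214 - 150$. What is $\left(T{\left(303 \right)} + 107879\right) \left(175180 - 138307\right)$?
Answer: $3964400595$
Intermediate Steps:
$T{\left(p \right)} = -364$ ($T{\left(p \right)} = -214 - 150 = -364$)
$\left(T{\left(303 \right)} + 107879\right) \left(175180 - 138307\right) = \left(-364 + 107879\right) \left(175180 - 138307\right) = 107515 \cdot 36873 = 3964400595$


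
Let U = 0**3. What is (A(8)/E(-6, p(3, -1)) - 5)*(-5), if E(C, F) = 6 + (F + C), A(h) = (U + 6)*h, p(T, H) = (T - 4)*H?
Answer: -215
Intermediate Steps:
p(T, H) = H*(-4 + T) (p(T, H) = (-4 + T)*H = H*(-4 + T))
U = 0
A(h) = 6*h (A(h) = (0 + 6)*h = 6*h)
E(C, F) = 6 + C + F (E(C, F) = 6 + (C + F) = 6 + C + F)
(A(8)/E(-6, p(3, -1)) - 5)*(-5) = ((6*8)/(6 - 6 - (-4 + 3)) - 5)*(-5) = (48/(6 - 6 - 1*(-1)) - 5)*(-5) = (48/(6 - 6 + 1) - 5)*(-5) = (48/1 - 5)*(-5) = (48*1 - 5)*(-5) = (48 - 5)*(-5) = 43*(-5) = -215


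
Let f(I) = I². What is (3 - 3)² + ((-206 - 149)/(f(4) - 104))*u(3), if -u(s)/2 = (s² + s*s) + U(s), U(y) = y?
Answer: -7455/44 ≈ -169.43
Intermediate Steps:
u(s) = -4*s² - 2*s (u(s) = -2*((s² + s*s) + s) = -2*((s² + s²) + s) = -2*(2*s² + s) = -2*(s + 2*s²) = -4*s² - 2*s)
(3 - 3)² + ((-206 - 149)/(f(4) - 104))*u(3) = (3 - 3)² + ((-206 - 149)/(4² - 104))*(2*3*(-1 - 2*3)) = 0² + (-355/(16 - 104))*(2*3*(-1 - 6)) = 0 + (-355/(-88))*(2*3*(-7)) = 0 - 355*(-1/88)*(-42) = 0 + (355/88)*(-42) = 0 - 7455/44 = -7455/44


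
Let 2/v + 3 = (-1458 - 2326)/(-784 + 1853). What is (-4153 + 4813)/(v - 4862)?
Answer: -230703/1699619 ≈ -0.13574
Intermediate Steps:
v = -2138/6991 (v = 2/(-3 + (-1458 - 2326)/(-784 + 1853)) = 2/(-3 - 3784/1069) = 2/(-6991/1069) = 2*(-1069/6991) = -2138/6991 ≈ -0.30582)
(-4153 + 4813)/(v - 4862) = (-4153 + 4813)/(-2138/6991 - 4862) = 660/(-33992380/6991) = 660*(-6991/33992380) = -230703/1699619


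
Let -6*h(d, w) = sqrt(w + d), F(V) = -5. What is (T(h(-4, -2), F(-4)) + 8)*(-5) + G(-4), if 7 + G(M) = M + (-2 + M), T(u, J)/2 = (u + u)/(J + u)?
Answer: (-77*sqrt(6) + 1710*I)/(sqrt(6) - 30*I) ≈ -57.132 - 1.6222*I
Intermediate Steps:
h(d, w) = -sqrt(d + w)/6 (h(d, w) = -sqrt(w + d)/6 = -sqrt(d + w)/6)
T(u, J) = 4*u/(J + u) (T(u, J) = 2*((u + u)/(J + u)) = 2*((2*u)/(J + u)) = 2*(2*u/(J + u)) = 4*u/(J + u))
G(M) = -9 + 2*M (G(M) = -7 + (M + (-2 + M)) = -7 + (-2 + 2*M) = -9 + 2*M)
(T(h(-4, -2), F(-4)) + 8)*(-5) + G(-4) = (4*(-sqrt(-4 - 2)/6)/(-5 - sqrt(-4 - 2)/6) + 8)*(-5) + (-9 + 2*(-4)) = (4*(-I*sqrt(6)/6)/(-5 - I*sqrt(6)/6) + 8)*(-5) + (-9 - 8) = (4*(-I*sqrt(6)/6)/(-5 - I*sqrt(6)/6) + 8)*(-5) - 17 = (-2*I*sqrt(6)/(3*(-5 - I*sqrt(6)/6)) + 8)*(-5) - 17 = (8 - 2*I*sqrt(6)/(3*(-5 - I*sqrt(6)/6)))*(-5) - 17 = (-40 + 10*I*sqrt(6)/(3*(-5 - I*sqrt(6)/6))) - 17 = -57 + 10*I*sqrt(6)/(3*(-5 - I*sqrt(6)/6))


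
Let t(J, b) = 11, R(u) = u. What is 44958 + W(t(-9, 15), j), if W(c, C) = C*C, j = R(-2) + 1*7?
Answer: 44983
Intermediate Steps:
j = 5 (j = -2 + 1*7 = -2 + 7 = 5)
W(c, C) = C**2
44958 + W(t(-9, 15), j) = 44958 + 5**2 = 44958 + 25 = 44983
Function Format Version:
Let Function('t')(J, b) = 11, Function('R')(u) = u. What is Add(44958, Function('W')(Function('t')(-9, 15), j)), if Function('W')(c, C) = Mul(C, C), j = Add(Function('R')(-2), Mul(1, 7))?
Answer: 44983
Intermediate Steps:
j = 5 (j = Add(-2, Mul(1, 7)) = Add(-2, 7) = 5)
Function('W')(c, C) = Pow(C, 2)
Add(44958, Function('W')(Function('t')(-9, 15), j)) = Add(44958, Pow(5, 2)) = Add(44958, 25) = 44983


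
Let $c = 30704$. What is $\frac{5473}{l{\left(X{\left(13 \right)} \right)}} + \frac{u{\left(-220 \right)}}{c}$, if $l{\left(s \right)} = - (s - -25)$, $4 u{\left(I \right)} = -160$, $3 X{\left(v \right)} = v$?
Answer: $- \frac{31508281}{168872} \approx -186.58$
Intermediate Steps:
$X{\left(v \right)} = \frac{v}{3}$
$u{\left(I \right)} = -40$ ($u{\left(I \right)} = \frac{1}{4} \left(-160\right) = -40$)
$l{\left(s \right)} = -25 - s$ ($l{\left(s \right)} = - (s + 25) = - (25 + s) = -25 - s$)
$\frac{5473}{l{\left(X{\left(13 \right)} \right)}} + \frac{u{\left(-220 \right)}}{c} = \frac{5473}{-25 - \frac{1}{3} \cdot 13} - \frac{40}{30704} = \frac{5473}{-25 - \frac{13}{3}} - \frac{5}{3838} = \frac{5473}{- \frac{88}{3}} - \frac{5}{3838} = 5473 \left(- \frac{3}{88}\right) - \frac{5}{3838} = - \frac{16419}{88} - \frac{5}{3838} = - \frac{31508281}{168872}$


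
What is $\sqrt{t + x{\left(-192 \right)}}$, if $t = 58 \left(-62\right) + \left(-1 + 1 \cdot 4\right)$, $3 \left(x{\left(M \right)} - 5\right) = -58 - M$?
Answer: $\frac{i \sqrt{31890}}{3} \approx 59.526 i$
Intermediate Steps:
$x{\left(M \right)} = - \frac{43}{3} - \frac{M}{3}$ ($x{\left(M \right)} = 5 + \frac{-58 - M}{3} = 5 - \left(\frac{58}{3} + \frac{M}{3}\right) = - \frac{43}{3} - \frac{M}{3}$)
$t = -3593$ ($t = -3596 + \left(-1 + 4\right) = -3596 + 3 = -3593$)
$\sqrt{t + x{\left(-192 \right)}} = \sqrt{-3593 - - \frac{149}{3}} = \sqrt{-3593 + \left(- \frac{43}{3} + 64\right)} = \sqrt{-3593 + \frac{149}{3}} = \sqrt{- \frac{10630}{3}} = \frac{i \sqrt{31890}}{3}$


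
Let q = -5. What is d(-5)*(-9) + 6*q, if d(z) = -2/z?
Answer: -168/5 ≈ -33.600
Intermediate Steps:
d(-5)*(-9) + 6*q = -2/(-5)*(-9) + 6*(-5) = -2*(-1/5)*(-9) - 30 = (2/5)*(-9) - 30 = -18/5 - 30 = -168/5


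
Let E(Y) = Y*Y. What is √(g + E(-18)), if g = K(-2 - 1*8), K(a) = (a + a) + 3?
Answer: √307 ≈ 17.521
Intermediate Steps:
K(a) = 3 + 2*a (K(a) = 2*a + 3 = 3 + 2*a)
g = -17 (g = 3 + 2*(-2 - 1*8) = 3 + 2*(-2 - 8) = 3 + 2*(-10) = 3 - 20 = -17)
E(Y) = Y²
√(g + E(-18)) = √(-17 + (-18)²) = √(-17 + 324) = √307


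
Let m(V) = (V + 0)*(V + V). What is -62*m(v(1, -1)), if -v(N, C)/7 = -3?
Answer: -54684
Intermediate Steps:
v(N, C) = 21 (v(N, C) = -7*(-3) = 21)
m(V) = 2*V² (m(V) = V*(2*V) = 2*V²)
-62*m(v(1, -1)) = -124*21² = -124*441 = -62*882 = -54684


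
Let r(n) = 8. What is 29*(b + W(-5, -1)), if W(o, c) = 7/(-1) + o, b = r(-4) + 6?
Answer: 58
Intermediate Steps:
b = 14 (b = 8 + 6 = 14)
W(o, c) = -7 + o (W(o, c) = 7*(-1) + o = -7 + o)
29*(b + W(-5, -1)) = 29*(14 + (-7 - 5)) = 29*(14 - 12) = 29*2 = 58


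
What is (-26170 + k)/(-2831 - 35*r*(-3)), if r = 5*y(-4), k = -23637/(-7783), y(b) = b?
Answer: 203657473/38377973 ≈ 5.3066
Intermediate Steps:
k = 23637/7783 (k = -23637*(-1/7783) = 23637/7783 ≈ 3.0370)
r = -20 (r = 5*(-4) = -20)
(-26170 + k)/(-2831 - 35*r*(-3)) = (-26170 + 23637/7783)/(-2831 - 35*(-20)*(-3)) = -203657473/(7783*(-2831 + 700*(-3))) = -203657473/(7783*(-2831 - 2100)) = -203657473/7783/(-4931) = -203657473/7783*(-1/4931) = 203657473/38377973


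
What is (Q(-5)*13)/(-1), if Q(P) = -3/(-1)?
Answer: -39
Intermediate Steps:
Q(P) = 3 (Q(P) = -3*(-1) = 3)
(Q(-5)*13)/(-1) = (3*13)/(-1) = 39*(-1) = -39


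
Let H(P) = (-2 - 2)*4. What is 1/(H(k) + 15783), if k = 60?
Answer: 1/15767 ≈ 6.3424e-5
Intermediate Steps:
H(P) = -16 (H(P) = -4*4 = -16)
1/(H(k) + 15783) = 1/(-16 + 15783) = 1/15767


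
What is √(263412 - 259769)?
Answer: √3643 ≈ 60.357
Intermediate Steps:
√(263412 - 259769) = √3643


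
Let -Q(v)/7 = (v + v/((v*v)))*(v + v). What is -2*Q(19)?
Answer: 10136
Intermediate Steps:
Q(v) = -14*v*(v + 1/v) (Q(v) = -7*(v + v/((v*v)))*(v + v) = -7*(v + v/(v²))*2*v = -7*(v + v/v²)*2*v = -7*(v + 1/v)*2*v = -14*v*(v + 1/v))
-2*Q(19) = -2*(-14 - 14*19²) = -2*(-14 - 14*361) = -2*(-14 - 5054) = -2*(-5068) = 10136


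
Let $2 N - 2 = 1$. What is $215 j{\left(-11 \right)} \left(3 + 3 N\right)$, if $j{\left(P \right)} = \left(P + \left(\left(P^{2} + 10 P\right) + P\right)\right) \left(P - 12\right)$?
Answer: $\frac{815925}{2} \approx 4.0796 \cdot 10^{5}$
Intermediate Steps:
$N = \frac{3}{2}$ ($N = 1 + \frac{1}{2} \cdot 1 = 1 + \frac{1}{2} = \frac{3}{2} \approx 1.5$)
$j{\left(P \right)} = \left(-12 + P\right) \left(P^{2} + 12 P\right)$ ($j{\left(P \right)} = \left(P + \left(P^{2} + 11 P\right)\right) \left(-12 + P\right) = \left(P^{2} + 12 P\right) \left(-12 + P\right) = \left(-12 + P\right) \left(P^{2} + 12 P\right)$)
$215 j{\left(-11 \right)} \left(3 + 3 N\right) = 215 \left(- 11 \left(-144 + \left(-11\right)^{2}\right)\right) \left(3 + 3 \cdot \frac{3}{2}\right) = 215 \left(- 11 \left(-144 + 121\right)\right) \left(3 + \frac{9}{2}\right) = 215 \left(\left(-11\right) \left(-23\right)\right) \frac{15}{2} = 215 \cdot 253 \cdot \frac{15}{2} = 54395 \cdot \frac{15}{2} = \frac{815925}{2}$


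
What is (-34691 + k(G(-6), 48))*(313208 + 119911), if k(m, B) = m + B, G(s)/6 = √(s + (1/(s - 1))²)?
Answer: -15004541517 + 2598714*I*√293/7 ≈ -1.5005e+10 + 6.3547e+6*I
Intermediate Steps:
G(s) = 6*√(s + (-1 + s)⁻²) (G(s) = 6*√(s + (1/(s - 1))²) = 6*√(s + (1/(-1 + s))²) = 6*√(s + (-1 + s)⁻²))
k(m, B) = B + m
(-34691 + k(G(-6), 48))*(313208 + 119911) = (-34691 + (48 + 6*√(-6 + (-1 - 6)⁻²)))*(313208 + 119911) = (-34691 + (48 + 6*√(-6 + (-7)⁻²)))*433119 = (-34691 + (48 + 6*√(-6 + 1/49)))*433119 = (-34691 + (48 + 6*√(-293/49)))*433119 = (-34691 + (48 + 6*(I*√293/7)))*433119 = (-34691 + (48 + 6*I*√293/7))*433119 = (-34643 + 6*I*√293/7)*433119 = -15004541517 + 2598714*I*√293/7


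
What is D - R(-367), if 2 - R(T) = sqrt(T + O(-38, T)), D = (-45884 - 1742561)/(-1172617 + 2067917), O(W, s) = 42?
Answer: -715809/179060 + 5*I*sqrt(13) ≈ -3.9976 + 18.028*I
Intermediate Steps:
D = -357689/179060 (D = -1788445/895300 = -1788445*1/895300 = -357689/179060 ≈ -1.9976)
R(T) = 2 - sqrt(42 + T) (R(T) = 2 - sqrt(T + 42) = 2 - sqrt(42 + T))
D - R(-367) = -357689/179060 - (2 - sqrt(42 - 367)) = -357689/179060 - (2 - sqrt(-325)) = -357689/179060 - (2 - 5*I*sqrt(13)) = -357689/179060 + (-2 + 5*I*sqrt(13)) = -715809/179060 + 5*I*sqrt(13)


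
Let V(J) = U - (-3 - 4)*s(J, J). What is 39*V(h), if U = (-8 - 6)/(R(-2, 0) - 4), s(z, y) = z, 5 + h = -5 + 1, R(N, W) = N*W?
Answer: -4641/2 ≈ -2320.5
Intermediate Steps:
h = -9 (h = -5 + (-5 + 1) = -5 - 4 = -9)
U = 7/2 (U = (-8 - 6)/(-2*0 - 4) = -14/(0 - 4) = -14/(-4) = -14*(-1/4) = 7/2 ≈ 3.5000)
V(J) = 7/2 + 7*J (V(J) = 7/2 - (-3 - 4)*J = 7/2 - (-7)*J = 7/2 + 7*J)
39*V(h) = 39*(7/2 + 7*(-9)) = 39*(7/2 - 63) = 39*(-119/2) = -4641/2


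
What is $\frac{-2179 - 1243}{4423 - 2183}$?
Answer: $- \frac{1711}{1120} \approx -1.5277$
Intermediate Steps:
$\frac{-2179 - 1243}{4423 - 2183} = - \frac{3422}{2240} = \left(-3422\right) \frac{1}{2240} = - \frac{1711}{1120}$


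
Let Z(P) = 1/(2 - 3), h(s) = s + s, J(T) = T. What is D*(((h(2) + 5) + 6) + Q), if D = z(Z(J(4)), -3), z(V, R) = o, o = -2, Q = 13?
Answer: -56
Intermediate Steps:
h(s) = 2*s
Z(P) = -1 (Z(P) = 1/(-1) = -1)
z(V, R) = -2
D = -2
D*(((h(2) + 5) + 6) + Q) = -2*(((2*2 + 5) + 6) + 13) = -2*(((4 + 5) + 6) + 13) = -2*((9 + 6) + 13) = -2*(15 + 13) = -2*28 = -56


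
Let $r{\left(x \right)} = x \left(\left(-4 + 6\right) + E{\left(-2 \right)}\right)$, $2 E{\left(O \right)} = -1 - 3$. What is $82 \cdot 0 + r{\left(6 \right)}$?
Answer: $0$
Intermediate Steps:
$E{\left(O \right)} = -2$ ($E{\left(O \right)} = \frac{-1 - 3}{2} = \frac{1}{2} \left(-4\right) = -2$)
$r{\left(x \right)} = 0$ ($r{\left(x \right)} = x \left(\left(-4 + 6\right) - 2\right) = x \left(2 - 2\right) = x 0 = 0$)
$82 \cdot 0 + r{\left(6 \right)} = 82 \cdot 0 + 0 = 0 + 0 = 0$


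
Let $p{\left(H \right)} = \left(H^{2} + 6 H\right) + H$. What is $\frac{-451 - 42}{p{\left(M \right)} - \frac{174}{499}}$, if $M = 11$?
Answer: $- \frac{246007}{98628} \approx -2.4943$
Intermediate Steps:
$p{\left(H \right)} = H^{2} + 7 H$
$\frac{-451 - 42}{p{\left(M \right)} - \frac{174}{499}} = \frac{-451 - 42}{11 \left(7 + 11\right) - \frac{174}{499}} = - \frac{493}{11 \cdot 18 - \frac{174}{499}} = - \frac{493}{198 - \frac{174}{499}} = - \frac{493}{\frac{98628}{499}} = \left(-493\right) \frac{499}{98628} = - \frac{246007}{98628}$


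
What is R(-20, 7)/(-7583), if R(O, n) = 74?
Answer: -74/7583 ≈ -0.0097587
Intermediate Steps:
R(-20, 7)/(-7583) = 74/(-7583) = 74*(-1/7583) = -74/7583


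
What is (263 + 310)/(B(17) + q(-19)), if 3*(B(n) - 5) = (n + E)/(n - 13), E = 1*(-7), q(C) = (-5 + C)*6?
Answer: -3438/829 ≈ -4.1472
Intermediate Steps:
q(C) = -30 + 6*C
E = -7
B(n) = 5 + (-7 + n)/(3*(-13 + n)) (B(n) = 5 + ((n - 7)/(n - 13))/3 = 5 + ((-7 + n)/(-13 + n))/3 = 5 + (-7 + n)/(3*(-13 + n)))
(263 + 310)/(B(17) + q(-19)) = (263 + 310)/(2*(-101 + 8*17)/(3*(-13 + 17)) + (-30 + 6*(-19))) = 573/((⅔)*(-101 + 136)/4 + (-30 - 114)) = 573/((⅔)*(¼)*35 - 144) = 573/(35/6 - 144) = 573/(-829/6) = 573*(-6/829) = -3438/829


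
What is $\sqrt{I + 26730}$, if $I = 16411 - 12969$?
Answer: $2 \sqrt{7543} \approx 173.7$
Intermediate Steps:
$I = 3442$ ($I = 16411 - 12969 = 3442$)
$\sqrt{I + 26730} = \sqrt{3442 + 26730} = \sqrt{30172} = 2 \sqrt{7543}$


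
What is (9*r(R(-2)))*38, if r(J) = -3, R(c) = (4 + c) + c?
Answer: -1026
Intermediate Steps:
R(c) = 4 + 2*c
(9*r(R(-2)))*38 = (9*(-3))*38 = -27*38 = -1026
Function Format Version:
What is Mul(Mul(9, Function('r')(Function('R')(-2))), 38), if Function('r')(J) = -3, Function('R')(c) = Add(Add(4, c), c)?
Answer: -1026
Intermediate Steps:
Function('R')(c) = Add(4, Mul(2, c))
Mul(Mul(9, Function('r')(Function('R')(-2))), 38) = Mul(Mul(9, -3), 38) = Mul(-27, 38) = -1026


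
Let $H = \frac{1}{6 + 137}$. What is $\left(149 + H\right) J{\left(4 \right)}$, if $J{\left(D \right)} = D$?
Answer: $\frac{85232}{143} \approx 596.03$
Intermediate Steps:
$H = \frac{1}{143} \approx 0.006993$
$\left(149 + H\right) J{\left(4 \right)} = \left(149 + \frac{1}{143}\right) 4 = \frac{21308}{143} \cdot 4 = \frac{85232}{143}$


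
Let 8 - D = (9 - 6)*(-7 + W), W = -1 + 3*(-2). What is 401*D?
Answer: 20050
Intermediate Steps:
W = -7 (W = -1 - 6 = -7)
D = 50 (D = 8 - (9 - 6)*(-7 - 7) = 8 - 3*(-14) = 8 - 1*(-42) = 8 + 42 = 50)
401*D = 401*50 = 20050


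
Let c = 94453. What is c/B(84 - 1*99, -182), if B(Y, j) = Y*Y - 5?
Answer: 94453/220 ≈ 429.33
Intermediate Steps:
B(Y, j) = -5 + Y² (B(Y, j) = Y² - 5 = -5 + Y²)
c/B(84 - 1*99, -182) = 94453/(-5 + (84 - 1*99)²) = 94453/(-5 + (84 - 99)²) = 94453/(-5 + (-15)²) = 94453/(-5 + 225) = 94453/220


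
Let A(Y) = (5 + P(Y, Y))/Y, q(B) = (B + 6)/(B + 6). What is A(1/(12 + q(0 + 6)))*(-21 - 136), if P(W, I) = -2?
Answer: -6123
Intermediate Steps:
q(B) = 1 (q(B) = (6 + B)/(6 + B) = 1)
A(Y) = 3/Y (A(Y) = (5 - 2)/Y = 3/Y)
A(1/(12 + q(0 + 6)))*(-21 - 136) = (3/(1/(12 + 1)))*(-21 - 136) = (3/(1/13))*(-157) = (3*13)*(-157) = 39*(-157) = -6123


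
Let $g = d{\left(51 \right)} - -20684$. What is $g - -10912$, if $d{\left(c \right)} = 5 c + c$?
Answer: $31902$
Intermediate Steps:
$d{\left(c \right)} = 6 c$
$g = 20990$ ($g = 6 \cdot 51 - -20684 = 306 + 20684 = 20990$)
$g - -10912 = 20990 - -10912 = 20990 + 10912 = 31902$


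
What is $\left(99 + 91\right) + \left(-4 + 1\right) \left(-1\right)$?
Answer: $193$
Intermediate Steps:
$\left(99 + 91\right) + \left(-4 + 1\right) \left(-1\right) = 190 - -3 = 190 + 3 = 193$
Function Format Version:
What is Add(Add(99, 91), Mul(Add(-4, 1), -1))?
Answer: 193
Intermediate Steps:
Add(Add(99, 91), Mul(Add(-4, 1), -1)) = Add(190, Mul(-3, -1)) = Add(190, 3) = 193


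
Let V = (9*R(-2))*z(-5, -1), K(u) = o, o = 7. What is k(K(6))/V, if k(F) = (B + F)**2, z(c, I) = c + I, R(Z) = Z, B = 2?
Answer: 3/4 ≈ 0.75000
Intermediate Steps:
K(u) = 7
z(c, I) = I + c
k(F) = (2 + F)**2
V = 108 (V = (9*(-2))*(-1 - 5) = -18*(-6) = 108)
k(K(6))/V = (2 + 7)**2/108 = 9**2*(1/108) = 81*(1/108) = 3/4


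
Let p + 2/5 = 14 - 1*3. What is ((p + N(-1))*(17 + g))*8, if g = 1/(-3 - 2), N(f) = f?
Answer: 32256/25 ≈ 1290.2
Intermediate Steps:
g = -⅕ (g = 1/(-5) = -⅕ ≈ -0.20000)
p = 53/5 (p = -⅖ + (14 - 1*3) = -⅖ + (14 - 3) = -⅖ + 11 = 53/5 ≈ 10.600)
((p + N(-1))*(17 + g))*8 = ((53/5 - 1)*(17 - ⅕))*8 = ((48/5)*(84/5))*8 = (4032/25)*8 = 32256/25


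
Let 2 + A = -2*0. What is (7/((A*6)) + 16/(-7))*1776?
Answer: -35668/7 ≈ -5095.4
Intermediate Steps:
A = -2 (A = -2 - 2*0 = -2 + 0 = -2)
(7/((A*6)) + 16/(-7))*1776 = (7/((-2*6)) + 16/(-7))*1776 = (7/(-12) + 16*(-1/7))*1776 = (7*(-1/12) - 16/7)*1776 = (-7/12 - 16/7)*1776 = -241/84*1776 = -35668/7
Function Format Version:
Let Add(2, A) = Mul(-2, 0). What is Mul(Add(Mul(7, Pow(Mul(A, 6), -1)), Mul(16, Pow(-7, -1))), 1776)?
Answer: Rational(-35668, 7) ≈ -5095.4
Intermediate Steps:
A = -2 (A = Add(-2, Mul(-2, 0)) = Add(-2, 0) = -2)
Mul(Add(Mul(7, Pow(Mul(A, 6), -1)), Mul(16, Pow(-7, -1))), 1776) = Mul(Add(Mul(7, Pow(Mul(-2, 6), -1)), Mul(16, Pow(-7, -1))), 1776) = Mul(Add(Mul(7, Pow(-12, -1)), Mul(16, Rational(-1, 7))), 1776) = Mul(Add(Mul(7, Rational(-1, 12)), Rational(-16, 7)), 1776) = Mul(Add(Rational(-7, 12), Rational(-16, 7)), 1776) = Mul(Rational(-241, 84), 1776) = Rational(-35668, 7)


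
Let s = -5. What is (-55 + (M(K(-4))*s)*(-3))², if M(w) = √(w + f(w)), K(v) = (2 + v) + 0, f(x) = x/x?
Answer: 2800 - 1650*I ≈ 2800.0 - 1650.0*I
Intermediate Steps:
f(x) = 1
K(v) = 2 + v
M(w) = √(1 + w) (M(w) = √(w + 1) = √(1 + w))
(-55 + (M(K(-4))*s)*(-3))² = (-55 + (√(1 + (2 - 4))*(-5))*(-3))² = (-55 + (√(1 - 2)*(-5))*(-3))² = (-55 + (√(-1)*(-5))*(-3))² = (-55 + (I*(-5))*(-3))² = (-55 - 5*I*(-3))² = (-55 + 15*I)²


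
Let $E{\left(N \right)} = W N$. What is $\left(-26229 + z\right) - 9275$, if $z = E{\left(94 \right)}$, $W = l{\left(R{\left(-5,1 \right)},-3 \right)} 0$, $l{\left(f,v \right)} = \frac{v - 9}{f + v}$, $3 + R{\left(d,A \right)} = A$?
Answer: $-35504$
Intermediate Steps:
$R{\left(d,A \right)} = -3 + A$
$l{\left(f,v \right)} = \frac{-9 + v}{f + v}$
$W = 0$ ($W = \frac{-9 - 3}{\left(-3 + 1\right) - 3} \cdot 0 = \frac{1}{-2 - 3} \left(-12\right) 0 = \frac{1}{-5} \left(-12\right) 0 = \left(- \frac{1}{5}\right) \left(-12\right) 0 = \frac{12}{5} \cdot 0 = 0$)
$E{\left(N \right)} = 0$ ($E{\left(N \right)} = 0 N = 0$)
$z = 0$
$\left(-26229 + z\right) - 9275 = \left(-26229 + 0\right) - 9275 = -26229 - 9275 = -35504$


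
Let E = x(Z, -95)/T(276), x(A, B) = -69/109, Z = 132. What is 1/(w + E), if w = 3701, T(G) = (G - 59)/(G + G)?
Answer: 23653/87501665 ≈ 0.00027031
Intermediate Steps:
x(A, B) = -69/109 (x(A, B) = -69*1/109 = -69/109)
T(G) = (-59 + G)/(2*G) (T(G) = (-59 + G)/((2*G)) = (-59 + G)*(1/(2*G)) = (-59 + G)/(2*G))
E = -38088/23653 (E = -69*552/(-59 + 276)/109 = -69/(109*((½)*(1/276)*217)) = -69/(109*217/552) = -69/109*552/217 = -38088/23653 ≈ -1.6103)
1/(w + E) = 1/(3701 - 38088/23653) = 1/(87501665/23653) = 23653/87501665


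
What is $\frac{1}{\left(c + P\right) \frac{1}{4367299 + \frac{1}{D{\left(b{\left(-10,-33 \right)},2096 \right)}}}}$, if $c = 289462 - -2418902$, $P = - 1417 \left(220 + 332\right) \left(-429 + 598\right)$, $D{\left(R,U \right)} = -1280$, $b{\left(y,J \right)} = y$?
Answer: $- \frac{5590142719}{165735336960} \approx -0.033729$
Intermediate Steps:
$P = -132189096$ ($P = - 1417 \cdot 552 \cdot 169 = \left(-1417\right) 93288 = -132189096$)
$c = 2708364$ ($c = 289462 + 2418902 = 2708364$)
$\frac{1}{\left(c + P\right) \frac{1}{4367299 + \frac{1}{D{\left(b{\left(-10,-33 \right)},2096 \right)}}}} = \frac{1}{\left(2708364 - 132189096\right) \frac{1}{4367299 + \frac{1}{-1280}}} = \frac{1}{\left(-129480732\right) \frac{1}{4367299 - \frac{1}{1280}}} = \frac{1}{\left(-129480732\right) \frac{1}{\frac{5590142719}{1280}}} = \frac{1}{\left(-129480732\right) \frac{1280}{5590142719}} = \frac{1}{- \frac{165735336960}{5590142719}} = - \frac{5590142719}{165735336960}$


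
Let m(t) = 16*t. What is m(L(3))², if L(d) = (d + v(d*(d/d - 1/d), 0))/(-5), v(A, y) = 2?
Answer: 256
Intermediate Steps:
L(d) = -⅖ - d/5 (L(d) = (d + 2)/(-5) = (2 + d)*(-⅕) = -⅖ - d/5)
m(L(3))² = (16*(-⅖ - ⅕*3))² = (16*(-⅖ - ⅗))² = (16*(-1))² = (-16)² = 256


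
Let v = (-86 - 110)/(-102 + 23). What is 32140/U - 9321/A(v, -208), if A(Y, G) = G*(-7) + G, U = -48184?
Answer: -1568057/192736 ≈ -8.1358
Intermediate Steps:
v = 196/79 (v = -196/(-79) = -196*(-1/79) = 196/79 ≈ 2.4810)
A(Y, G) = -6*G (A(Y, G) = -7*G + G = -6*G)
32140/U - 9321/A(v, -208) = 32140/(-48184) - 9321/((-6*(-208))) = 32140*(-1/48184) - 9321/1248 = -8035/12046 - 9321*1/1248 = -8035/12046 - 239/32 = -1568057/192736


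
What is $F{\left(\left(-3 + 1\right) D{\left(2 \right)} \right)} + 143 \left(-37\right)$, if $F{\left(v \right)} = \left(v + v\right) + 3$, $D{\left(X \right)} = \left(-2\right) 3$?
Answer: $-5264$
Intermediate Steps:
$D{\left(X \right)} = -6$
$F{\left(v \right)} = 3 + 2 v$ ($F{\left(v \right)} = 2 v + 3 = 3 + 2 v$)
$F{\left(\left(-3 + 1\right) D{\left(2 \right)} \right)} + 143 \left(-37\right) = \left(3 + 2 \left(-3 + 1\right) \left(-6\right)\right) + 143 \left(-37\right) = \left(3 + 2 \left(\left(-2\right) \left(-6\right)\right)\right) - 5291 = \left(3 + 2 \cdot 12\right) - 5291 = \left(3 + 24\right) - 5291 = 27 - 5291 = -5264$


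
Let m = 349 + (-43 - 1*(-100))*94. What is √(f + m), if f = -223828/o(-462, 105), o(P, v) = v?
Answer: √39417735/105 ≈ 59.794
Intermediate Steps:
f = -223828/105 ≈ -2131.7
m = 5707 (m = 349 + (-43 + 100)*94 = 349 + 57*94 = 349 + 5358 = 5707)
√(f + m) = √(-223828/105 + 5707) = √(375407/105) = √39417735/105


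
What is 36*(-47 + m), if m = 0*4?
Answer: -1692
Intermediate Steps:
m = 0
36*(-47 + m) = 36*(-47 + 0) = 36*(-47) = -1692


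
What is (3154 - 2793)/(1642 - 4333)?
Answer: -361/2691 ≈ -0.13415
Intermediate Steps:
(3154 - 2793)/(1642 - 4333) = 361/(-2691) = 361*(-1/2691) = -361/2691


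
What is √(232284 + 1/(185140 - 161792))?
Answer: √31656192204221/11674 ≈ 481.96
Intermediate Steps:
√(232284 + 1/(185140 - 161792)) = √(232284 + 1/23348) = √(5423366833/23348) = √31656192204221/11674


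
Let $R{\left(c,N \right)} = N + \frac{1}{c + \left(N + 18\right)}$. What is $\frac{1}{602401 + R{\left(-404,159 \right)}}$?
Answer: $\frac{227}{136781119} \approx 1.6596 \cdot 10^{-6}$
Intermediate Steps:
$R{\left(c,N \right)} = N + \frac{1}{18 + N + c}$ ($R{\left(c,N \right)} = N + \frac{1}{c + \left(18 + N\right)} = N + \frac{1}{18 + N + c}$)
$\frac{1}{602401 + R{\left(-404,159 \right)}} = \frac{1}{602401 + \frac{1 + 159^{2} + 18 \cdot 159 + 159 \left(-404\right)}{18 + 159 - 404}} = \frac{1}{602401 + \frac{1 + 25281 + 2862 - 64236}{-227}} = \frac{1}{602401 - - \frac{36092}{227}} = \frac{1}{602401 + \frac{36092}{227}} = \frac{1}{\frac{136781119}{227}} = \frac{227}{136781119}$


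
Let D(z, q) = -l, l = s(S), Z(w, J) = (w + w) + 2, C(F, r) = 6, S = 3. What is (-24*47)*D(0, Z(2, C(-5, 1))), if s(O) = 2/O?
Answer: 752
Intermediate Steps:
Z(w, J) = 2 + 2*w (Z(w, J) = 2*w + 2 = 2 + 2*w)
l = 2/3 ≈ 0.66667
D(z, q) = -2/3 (D(z, q) = -1*2/3 = -2/3)
(-24*47)*D(0, Z(2, C(-5, 1))) = -24*47*(-2/3) = -1128*(-2/3) = 752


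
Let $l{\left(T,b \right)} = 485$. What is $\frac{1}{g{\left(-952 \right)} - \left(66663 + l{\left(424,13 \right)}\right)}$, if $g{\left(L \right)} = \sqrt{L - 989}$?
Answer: $- \frac{67148}{4508855845} - \frac{i \sqrt{1941}}{4508855845} \approx -1.4892 \cdot 10^{-5} - 9.7712 \cdot 10^{-9} i$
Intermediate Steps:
$g{\left(L \right)} = \sqrt{-989 + L}$
$\frac{1}{g{\left(-952 \right)} - \left(66663 + l{\left(424,13 \right)}\right)} = \frac{1}{\sqrt{-989 - 952} - 67148} = \frac{1}{\sqrt{-1941} - 67148} = \frac{1}{i \sqrt{1941} - 67148} = \frac{1}{-67148 + i \sqrt{1941}}$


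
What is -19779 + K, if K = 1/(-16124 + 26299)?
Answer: -201251324/10175 ≈ -19779.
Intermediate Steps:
K = 1/10175 ≈ 9.8280e-5
-19779 + K = -19779 + 1/10175 = -201251324/10175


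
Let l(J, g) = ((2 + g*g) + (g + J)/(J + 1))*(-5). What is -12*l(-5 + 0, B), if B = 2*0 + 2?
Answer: 405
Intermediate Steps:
B = 2 (B = 0 + 2 = 2)
l(J, g) = -10 - 5*g**2 - 5*(J + g)/(1 + J) (l(J, g) = ((2 + g**2) + (J + g)/(1 + J))*(-5) = (2 + g**2 + (J + g)/(1 + J))*(-5) = -10 - 5*g**2 - 5*(J + g)/(1 + J))
-12*l(-5 + 0, B) = -60*(-2 - 1*2 - 1*2**2 - 3*(-5 + 0) - 1*(-5 + 0)*2**2)/(1 + (-5 + 0)) = -60*(-2 - 2 - 1*4 - 3*(-5) - 1*(-5)*4)/(1 - 5) = -60*(-2 - 2 - 4 + 15 + 20)/(-4) = -60*(-1)*27/4 = -12*(-135/4) = 405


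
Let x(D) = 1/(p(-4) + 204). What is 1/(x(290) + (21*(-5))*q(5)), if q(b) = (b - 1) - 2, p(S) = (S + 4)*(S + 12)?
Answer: -204/42839 ≈ -0.0047620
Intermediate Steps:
p(S) = (4 + S)*(12 + S)
q(b) = -3 + b (q(b) = (-1 + b) - 2 = -3 + b)
x(D) = 1/204 (x(D) = 1/((48 + (-4)² + 16*(-4)) + 204) = 1/((48 + 16 - 64) + 204) = 1/(0 + 204) = 1/204)
1/(x(290) + (21*(-5))*q(5)) = 1/(1/204 + (21*(-5))*(-3 + 5)) = 1/(1/204 - 105*2) = 1/(1/204 - 210) = 1/(-42839/204) = -204/42839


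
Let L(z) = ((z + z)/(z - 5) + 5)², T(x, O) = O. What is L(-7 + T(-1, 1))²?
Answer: 20151121/14641 ≈ 1376.3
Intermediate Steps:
L(z) = (5 + 2*z/(-5 + z))² (L(z) = ((2*z)/(-5 + z) + 5)² = (2*z/(-5 + z) + 5)² = (5 + 2*z/(-5 + z))²)
L(-7 + T(-1, 1))² = ((-25 + 7*(-7 + 1))²/(-5 + (-7 + 1))²)² = ((-25 + 7*(-6))²/(-5 - 6)²)² = ((-25 - 42)²/(-11)²)² = ((-67)²*(1/121))² = (4489*(1/121))² = (4489/121)² = 20151121/14641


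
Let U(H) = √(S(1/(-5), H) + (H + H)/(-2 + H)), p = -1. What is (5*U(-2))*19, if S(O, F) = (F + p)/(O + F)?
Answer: 95*√286/11 ≈ 146.05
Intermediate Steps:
S(O, F) = (-1 + F)/(F + O) (S(O, F) = (F - 1)/(O + F) = (-1 + F)/(F + O))
U(H) = √((-1 + H)/(-⅕ + H) + 2*H/(-2 + H)) (U(H) = √((-1 + H)/(H + 1/(-5)) + (H + H)/(-2 + H)) = √((-1 + H)/(H - ⅕) + (2*H)/(-2 + H)) = √((-1 + H)/(-⅕ + H) + 2*H/(-2 + H)))
(5*U(-2))*19 = (5*√((10 - 17*(-2) + 15*(-2)²)/(2 - 11*(-2) + 5*(-2)²)))*19 = (5*√((10 + 34 + 15*4)/(2 + 22 + 5*4)))*19 = (5*√((10 + 34 + 60)/(2 + 22 + 20)))*19 = (5*√(104/44))*19 = (5*√((1/44)*104))*19 = (5*√(26/11))*19 = (5*(√286/11))*19 = (5*√286/11)*19 = 95*√286/11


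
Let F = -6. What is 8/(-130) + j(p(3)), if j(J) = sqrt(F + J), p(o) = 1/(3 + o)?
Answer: -4/65 + I*sqrt(210)/6 ≈ -0.061538 + 2.4152*I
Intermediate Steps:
j(J) = sqrt(-6 + J)
8/(-130) + j(p(3)) = 8/(-130) + sqrt(-6 + 1/(3 + 3)) = -1/130*8 + sqrt(-6 + 1/6) = -4/65 + sqrt(-6 + 1/6) = -4/65 + sqrt(-35/6) = -4/65 + I*sqrt(210)/6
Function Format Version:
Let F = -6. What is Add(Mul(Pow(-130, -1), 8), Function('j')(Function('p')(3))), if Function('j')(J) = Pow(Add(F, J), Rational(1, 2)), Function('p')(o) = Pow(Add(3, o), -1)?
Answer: Add(Rational(-4, 65), Mul(Rational(1, 6), I, Pow(210, Rational(1, 2)))) ≈ Add(-0.061538, Mul(2.4152, I))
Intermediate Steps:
Function('j')(J) = Pow(Add(-6, J), Rational(1, 2))
Add(Mul(Pow(-130, -1), 8), Function('j')(Function('p')(3))) = Add(Mul(Pow(-130, -1), 8), Pow(Add(-6, Pow(Add(3, 3), -1)), Rational(1, 2))) = Add(Mul(Rational(-1, 130), 8), Pow(Add(-6, Pow(6, -1)), Rational(1, 2))) = Add(Rational(-4, 65), Pow(Add(-6, Rational(1, 6)), Rational(1, 2))) = Add(Rational(-4, 65), Pow(Rational(-35, 6), Rational(1, 2))) = Add(Rational(-4, 65), Mul(Rational(1, 6), I, Pow(210, Rational(1, 2))))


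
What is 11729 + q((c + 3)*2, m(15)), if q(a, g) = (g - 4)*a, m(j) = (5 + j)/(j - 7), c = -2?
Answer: 11726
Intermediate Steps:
m(j) = (5 + j)/(-7 + j)
q(a, g) = a*(-4 + g) (q(a, g) = (-4 + g)*a = a*(-4 + g))
11729 + q((c + 3)*2, m(15)) = 11729 + ((-2 + 3)*2)*(-4 + (5 + 15)/(-7 + 15)) = 11729 + (1*2)*(-4 + 20/8) = 11729 + 2*(-4 + (⅛)*20) = 11729 + 2*(-4 + 5/2) = 11729 + 2*(-3/2) = 11729 - 3 = 11726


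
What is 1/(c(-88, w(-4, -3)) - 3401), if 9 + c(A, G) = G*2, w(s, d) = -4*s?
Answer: -1/3378 ≈ -0.00029603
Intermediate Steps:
c(A, G) = -9 + 2*G (c(A, G) = -9 + G*2 = -9 + 2*G)
1/(c(-88, w(-4, -3)) - 3401) = 1/((-9 + 2*(-4*(-4))) - 3401) = 1/((-9 + 2*16) - 3401) = 1/((-9 + 32) - 3401) = 1/(23 - 3401) = 1/(-3378) = -1/3378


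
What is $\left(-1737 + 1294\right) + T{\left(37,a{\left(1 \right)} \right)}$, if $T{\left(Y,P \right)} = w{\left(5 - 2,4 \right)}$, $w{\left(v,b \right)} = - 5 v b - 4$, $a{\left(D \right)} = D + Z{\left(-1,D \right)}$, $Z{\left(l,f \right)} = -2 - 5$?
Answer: $-507$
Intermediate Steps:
$Z{\left(l,f \right)} = -7$
$a{\left(D \right)} = -7 + D$ ($a{\left(D \right)} = D - 7 = -7 + D$)
$w{\left(v,b \right)} = -4 - 5 b v$ ($w{\left(v,b \right)} = - 5 b v - 4 = -4 - 5 b v$)
$T{\left(Y,P \right)} = -64$ ($T{\left(Y,P \right)} = -4 - 20 \left(5 - 2\right) = -4 - 20 \cdot 3 = -4 - 60 = -64$)
$\left(-1737 + 1294\right) + T{\left(37,a{\left(1 \right)} \right)} = \left(-1737 + 1294\right) - 64 = -443 - 64 = -507$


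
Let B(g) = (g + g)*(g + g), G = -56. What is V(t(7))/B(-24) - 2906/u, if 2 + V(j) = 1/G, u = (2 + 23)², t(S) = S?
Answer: -375014369/80640000 ≈ -4.6505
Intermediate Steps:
u = 625 (u = 25² = 625)
V(j) = -113/56 (V(j) = -2 + 1/(-56) = -2 - 1/56 = -113/56)
B(g) = 4*g² (B(g) = (2*g)*(2*g) = 4*g²)
V(t(7))/B(-24) - 2906/u = -113/(56*(4*(-24)²)) - 2906/625 = -113/(56*(4*576)) - 2906*1/625 = -113/56/2304 - 2906/625 = -113/56*1/2304 - 2906/625 = -113/129024 - 2906/625 = -375014369/80640000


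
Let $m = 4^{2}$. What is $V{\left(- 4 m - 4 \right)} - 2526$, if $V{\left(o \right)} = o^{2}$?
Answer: $2098$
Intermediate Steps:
$m = 16$
$V{\left(- 4 m - 4 \right)} - 2526 = \left(\left(-4\right) 16 - 4\right)^{2} - 2526 = \left(-64 - 4\right)^{2} - 2526 = \left(-68\right)^{2} - 2526 = 4624 - 2526 = 2098$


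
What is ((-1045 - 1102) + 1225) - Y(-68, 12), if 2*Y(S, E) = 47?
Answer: -1891/2 ≈ -945.50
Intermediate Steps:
Y(S, E) = 47/2 (Y(S, E) = (½)*47 = 47/2)
((-1045 - 1102) + 1225) - Y(-68, 12) = ((-1045 - 1102) + 1225) - 1*47/2 = (-2147 + 1225) - 47/2 = -922 - 47/2 = -1891/2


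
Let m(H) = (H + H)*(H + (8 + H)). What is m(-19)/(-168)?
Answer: -95/14 ≈ -6.7857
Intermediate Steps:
m(H) = 2*H*(8 + 2*H) (m(H) = (2*H)*(8 + 2*H) = 2*H*(8 + 2*H))
m(-19)/(-168) = (4*(-19)*(4 - 19))/(-168) = (4*(-19)*(-15))*(-1/168) = 1140*(-1/168) = -95/14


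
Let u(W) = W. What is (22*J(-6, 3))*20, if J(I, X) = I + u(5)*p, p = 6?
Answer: 10560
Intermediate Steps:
J(I, X) = 30 + I (J(I, X) = I + 5*6 = I + 30 = 30 + I)
(22*J(-6, 3))*20 = (22*(30 - 6))*20 = (22*24)*20 = 528*20 = 10560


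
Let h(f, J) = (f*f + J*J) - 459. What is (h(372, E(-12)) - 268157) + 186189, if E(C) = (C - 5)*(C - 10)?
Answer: 195833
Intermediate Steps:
E(C) = (-10 + C)*(-5 + C) (E(C) = (-5 + C)*(-10 + C) = (-10 + C)*(-5 + C))
h(f, J) = -459 + J² + f² (h(f, J) = (f² + J²) - 459 = (J² + f²) - 459 = -459 + J² + f²)
(h(372, E(-12)) - 268157) + 186189 = ((-459 + (50 + (-12)² - 15*(-12))² + 372²) - 268157) + 186189 = ((-459 + (50 + 144 + 180)² + 138384) - 268157) + 186189 = ((-459 + 374² + 138384) - 268157) + 186189 = ((-459 + 139876 + 138384) - 268157) + 186189 = (277801 - 268157) + 186189 = 9644 + 186189 = 195833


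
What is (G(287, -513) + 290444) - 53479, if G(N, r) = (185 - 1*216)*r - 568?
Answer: 252300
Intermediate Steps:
G(N, r) = -568 - 31*r (G(N, r) = (185 - 216)*r - 568 = -31*r - 568 = -568 - 31*r)
(G(287, -513) + 290444) - 53479 = ((-568 - 31*(-513)) + 290444) - 53479 = ((-568 + 15903) + 290444) - 53479 = (15335 + 290444) - 53479 = 305779 - 53479 = 252300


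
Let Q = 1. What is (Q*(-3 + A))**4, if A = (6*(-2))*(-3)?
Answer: 1185921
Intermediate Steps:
A = 36 (A = -12*(-3) = 36)
(Q*(-3 + A))**4 = (1*(-3 + 36))**4 = (1*33)**4 = 33**4 = 1185921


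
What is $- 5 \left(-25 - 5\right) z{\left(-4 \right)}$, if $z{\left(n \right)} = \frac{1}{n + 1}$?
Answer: $-50$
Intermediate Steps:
$z{\left(n \right)} = \frac{1}{1 + n}$
$- 5 \left(-25 - 5\right) z{\left(-4 \right)} = \frac{\left(-5\right) \left(-25 - 5\right)}{1 - 4} = \frac{\left(-5\right) \left(-30\right)}{-3} = 150 \left(- \frac{1}{3}\right) = -50$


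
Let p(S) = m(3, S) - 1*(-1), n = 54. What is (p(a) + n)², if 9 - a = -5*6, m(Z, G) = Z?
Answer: 3364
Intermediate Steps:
a = 39 (a = 9 - (-5)*6 = 9 - 1*(-30) = 9 + 30 = 39)
p(S) = 4 (p(S) = 3 - 1*(-1) = 3 + 1 = 4)
(p(a) + n)² = (4 + 54)² = 58² = 3364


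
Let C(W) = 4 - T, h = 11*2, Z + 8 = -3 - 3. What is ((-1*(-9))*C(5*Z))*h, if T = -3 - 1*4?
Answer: 2178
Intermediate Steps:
Z = -14 (Z = -8 + (-3 - 3) = -8 - 6 = -14)
h = 22
T = -7 (T = -3 - 4 = -7)
C(W) = 11 (C(W) = 4 - 1*(-7) = 4 + 7 = 11)
((-1*(-9))*C(5*Z))*h = (-1*(-9)*11)*22 = (9*11)*22 = 99*22 = 2178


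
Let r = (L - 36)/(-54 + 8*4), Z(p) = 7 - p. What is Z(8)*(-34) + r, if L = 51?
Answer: 733/22 ≈ 33.318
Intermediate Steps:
r = -15/22 (r = (51 - 36)/(-54 + 8*4) = 15/(-54 + 32) = 15/(-22) = 15*(-1/22) = -15/22 ≈ -0.68182)
Z(8)*(-34) + r = (7 - 1*8)*(-34) - 15/22 = (7 - 8)*(-34) - 15/22 = -1*(-34) - 15/22 = 34 - 15/22 = 733/22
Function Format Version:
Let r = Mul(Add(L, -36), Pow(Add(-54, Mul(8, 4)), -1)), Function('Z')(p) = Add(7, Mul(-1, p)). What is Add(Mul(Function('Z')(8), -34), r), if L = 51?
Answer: Rational(733, 22) ≈ 33.318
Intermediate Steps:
r = Rational(-15, 22) (r = Mul(Add(51, -36), Pow(Add(-54, Mul(8, 4)), -1)) = Mul(15, Pow(Add(-54, 32), -1)) = Mul(15, Pow(-22, -1)) = Mul(15, Rational(-1, 22)) = Rational(-15, 22) ≈ -0.68182)
Add(Mul(Function('Z')(8), -34), r) = Add(Mul(Add(7, Mul(-1, 8)), -34), Rational(-15, 22)) = Add(Mul(Add(7, -8), -34), Rational(-15, 22)) = Add(Mul(-1, -34), Rational(-15, 22)) = Add(34, Rational(-15, 22)) = Rational(733, 22)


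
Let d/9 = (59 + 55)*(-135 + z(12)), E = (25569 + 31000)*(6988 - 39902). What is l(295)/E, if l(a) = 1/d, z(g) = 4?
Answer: 1/250252153142796 ≈ 3.9960e-15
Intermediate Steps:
E = -1861912066 (E = 56569*(-32914) = -1861912066)
d = -134406 (d = 9*((59 + 55)*(-135 + 4)) = 9*(114*(-131)) = 9*(-14934) = -134406)
l(a) = -1/134406 (l(a) = 1/(-134406) = -1/134406)
l(295)/E = -1/134406/(-1861912066) = -1/134406*(-1/1861912066) = 1/250252153142796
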